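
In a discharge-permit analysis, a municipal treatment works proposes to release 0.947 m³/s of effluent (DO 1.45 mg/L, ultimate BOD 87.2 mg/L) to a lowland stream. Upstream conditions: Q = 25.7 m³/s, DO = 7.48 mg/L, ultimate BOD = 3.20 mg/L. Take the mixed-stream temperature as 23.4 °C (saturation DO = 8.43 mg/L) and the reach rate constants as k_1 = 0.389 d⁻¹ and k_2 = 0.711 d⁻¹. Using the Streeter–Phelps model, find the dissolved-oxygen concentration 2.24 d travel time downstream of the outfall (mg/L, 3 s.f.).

DO ≈ 6.59 mg/L

Mixed DO = (25.7×7.48 + 0.947×1.45)/(25.7+0.947) = 193.6/26.65 = 7.266 mg/L.
Mixed L₀ = (25.7×3.20 + 0.947×87.2)/(26.65) = 164.8/26.65 = 6.185 mg/L.
Initial deficit D₀ = C_s − DO₀ = 8.43 − 7.266 = 1.164 mg/L.
D(2.24) = [0.389×6.185/(0.711−0.389)](e^(−0.389×2.24) − e^(−0.711×2.24)) + 1.164 e^(−0.711×2.24)
= 7.472 × (0.4184 − 0.2034) + 1.164 × 0.2034 = 1.843 mg/L.
DO = 8.43 − 1.843 = 6.587 mg/L.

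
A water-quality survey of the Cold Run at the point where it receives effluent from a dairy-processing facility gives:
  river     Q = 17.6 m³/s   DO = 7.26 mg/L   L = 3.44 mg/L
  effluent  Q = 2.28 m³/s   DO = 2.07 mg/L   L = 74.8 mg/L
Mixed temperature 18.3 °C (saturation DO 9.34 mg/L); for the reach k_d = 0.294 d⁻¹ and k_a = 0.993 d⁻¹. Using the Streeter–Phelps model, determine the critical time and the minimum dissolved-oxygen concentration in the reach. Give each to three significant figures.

Mixed DO = (17.6×7.26 + 2.28×2.07)/(17.6+2.28) = 132.5/19.88 = 6.665 mg/L.
Mixed L₀ = (17.6×3.44 + 2.28×74.8)/(19.88) = 231.1/19.88 = 11.62 mg/L.
Initial deficit D₀ = C_s − DO₀ = 9.34 − 6.665 = 2.675 mg/L.
t_c = (1/0.6990) ln[(0.993/0.294)(1 − 2.675×0.6990/(0.294×11.62))] = 1.431 × ln(1.529) = 0.6079 d.
D_c = (0.294/0.993) × 11.62 × e^(−0.294×0.6079) = 0.2961 × 11.62 × 0.8363 = 2.878 mg/L.
Minimum DO = 9.34 − 2.878 = 6.462 mg/L.

t_c ≈ 0.608 d; minimum DO ≈ 6.46 mg/L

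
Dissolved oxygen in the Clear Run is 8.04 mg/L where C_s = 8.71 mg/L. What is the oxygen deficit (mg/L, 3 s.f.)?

D ≈ 0.670 mg/L

D = C_s − C = 8.71 − 8.04 = 0.670 mg/L.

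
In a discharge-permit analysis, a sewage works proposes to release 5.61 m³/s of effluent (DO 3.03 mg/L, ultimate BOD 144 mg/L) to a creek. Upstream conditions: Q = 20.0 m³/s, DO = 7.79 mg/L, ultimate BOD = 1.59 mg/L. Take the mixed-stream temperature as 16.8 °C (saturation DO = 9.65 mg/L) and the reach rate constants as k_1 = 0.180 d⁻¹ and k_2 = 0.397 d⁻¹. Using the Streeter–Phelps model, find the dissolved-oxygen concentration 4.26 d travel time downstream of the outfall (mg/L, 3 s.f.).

DO ≈ 1.49 mg/L

Mixed DO = (20.0×7.79 + 5.61×3.03)/(20.0+5.61) = 172.8/25.61 = 6.747 mg/L.
Mixed L₀ = (20.0×1.59 + 5.61×144)/(25.61) = 839.6/25.61 = 32.79 mg/L.
Initial deficit D₀ = C_s − DO₀ = 9.65 − 6.747 = 2.903 mg/L.
D(4.26) = [0.180×32.79/(0.397−0.180)](e^(−0.180×4.26) − e^(−0.397×4.26)) + 2.903 e^(−0.397×4.26)
= 27.20 × (0.4645 − 0.1843) + 2.903 × 0.1843 = 8.155 mg/L.
DO = 9.65 − 8.155 = 1.495 mg/L.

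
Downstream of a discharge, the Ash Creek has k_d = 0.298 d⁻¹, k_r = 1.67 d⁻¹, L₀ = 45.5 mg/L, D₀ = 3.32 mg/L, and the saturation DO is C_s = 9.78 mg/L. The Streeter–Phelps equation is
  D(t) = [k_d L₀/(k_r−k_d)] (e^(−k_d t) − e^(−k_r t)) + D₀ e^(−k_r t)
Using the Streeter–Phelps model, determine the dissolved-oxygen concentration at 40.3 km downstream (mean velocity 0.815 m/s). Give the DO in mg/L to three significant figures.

Travel time t = x/v = 40.3 km / (0.815 m/s) = 40300 m / 0.815 m/s = 49450 s = 0.5723 d.
k_d L₀/(k_r−k_d) = 0.298×45.5/(1.67−0.298) = 13.56/1.372 = 9.883 mg/L.
e^(−k_d t) = e^(−0.298×0.5723) = 0.8432; e^(−k_r t) = e^(−1.67×0.5723) = 0.3845.
D = 9.883 × (0.8432 − 0.3845) + 3.32 × 0.3845 = 4.533 + 1.277 = 5.810 mg/L.
DO = C_s − D = 9.78 − 5.810 = 3.970 mg/L.

DO ≈ 3.97 mg/L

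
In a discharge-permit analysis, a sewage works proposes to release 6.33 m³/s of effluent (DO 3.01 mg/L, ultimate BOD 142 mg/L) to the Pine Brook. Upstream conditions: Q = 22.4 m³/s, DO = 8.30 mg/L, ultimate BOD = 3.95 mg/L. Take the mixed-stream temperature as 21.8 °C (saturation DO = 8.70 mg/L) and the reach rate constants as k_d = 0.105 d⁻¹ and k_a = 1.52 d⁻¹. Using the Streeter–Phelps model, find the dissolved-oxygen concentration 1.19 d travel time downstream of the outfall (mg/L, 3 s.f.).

DO ≈ 6.61 mg/L

Mixed DO = (22.4×8.30 + 6.33×3.01)/(22.4+6.33) = 205.0/28.73 = 7.134 mg/L.
Mixed L₀ = (22.4×3.95 + 6.33×142)/(28.73) = 987.3/28.73 = 34.37 mg/L.
Initial deficit D₀ = C_s − DO₀ = 8.70 − 7.134 = 1.566 mg/L.
D(1.19) = [0.105×34.37/(1.52−0.105)](e^(−0.105×1.19) − e^(−1.52×1.19)) + 1.566 e^(−1.52×1.19)
= 2.550 × (0.8825 − 0.1639) + 1.566 × 0.1639 = 2.089 mg/L.
DO = 8.70 − 2.089 = 6.611 mg/L.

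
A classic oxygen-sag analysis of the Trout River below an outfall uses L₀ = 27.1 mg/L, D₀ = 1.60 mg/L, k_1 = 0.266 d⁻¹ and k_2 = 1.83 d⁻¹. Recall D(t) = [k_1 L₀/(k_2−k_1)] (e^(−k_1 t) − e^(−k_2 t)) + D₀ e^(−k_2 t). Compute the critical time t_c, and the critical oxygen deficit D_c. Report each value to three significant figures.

With k_2/k_1 = 6.880 and 1 − D₀(k_2−k_1)/(k_1 L₀) = 0.6529,
t_c = ln(6.880 × 0.6529) / (1.83 − 0.266) = ln(4.491) / 1.564 = 1.502/1.564 = 0.9605 d.
L(t_c) = L₀ e^(−k_1 t_c) = 27.1 × 0.7745 = 20.99 mg/L, and at the critical point k_2 D_c = k_1 L, so D_c = (0.266/1.83) × 20.99 = 3.051 mg/L.

t_c ≈ 0.960 d; D_c ≈ 3.05 mg/L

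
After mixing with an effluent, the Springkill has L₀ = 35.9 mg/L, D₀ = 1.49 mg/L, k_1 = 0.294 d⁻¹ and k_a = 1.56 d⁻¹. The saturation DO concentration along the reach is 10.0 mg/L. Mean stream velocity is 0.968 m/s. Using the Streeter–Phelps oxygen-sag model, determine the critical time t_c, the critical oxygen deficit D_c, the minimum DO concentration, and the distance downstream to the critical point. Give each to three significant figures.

t_c = [1/(k_a−k_1)] ln[(k_a/k_1)(1 − D₀(k_a−k_1)/(k_1 L₀))]
= [1/(1.56−0.294)] ln[(1.56/0.294)(1 − 1.49×1.266/(0.294×35.9))]
= (1/1.266) ln[5.306 × 0.8213] = 0.7899 × ln(4.358) = 0.7899 × 1.472 = 1.163 d.
L(t_c) = L₀ e^(−k_1 t_c) = 35.9 × 0.7105 = 25.51 mg/L, and at the critical point k_a D_c = k_1 L, so D_c = (0.294/1.56) × 25.51 = 4.807 mg/L.
Minimum DO = C_s − D_c = 10.0 − 4.807 = 5.193 mg/L.
x_c = v t_c = 0.968 m/s × 1.163 d × 86400 s/d = 97240 m ≈ 97.2 km.

t_c ≈ 1.16 d; D_c ≈ 4.81 mg/L; min DO ≈ 5.19 mg/L; x_c ≈ 97.2 km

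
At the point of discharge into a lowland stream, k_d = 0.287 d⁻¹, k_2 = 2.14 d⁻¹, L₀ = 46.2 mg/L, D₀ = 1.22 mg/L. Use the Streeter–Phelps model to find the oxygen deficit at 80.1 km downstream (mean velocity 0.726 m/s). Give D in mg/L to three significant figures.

D ≈ 4.57 mg/L

Travel time t = x/v = 80.1 km / (0.726 m/s) = 80100 m / 0.726 m/s = 110300 s = 1.277 d.
k_d L₀/(k_2−k_d) = 0.287×46.2/(2.14−0.287) = 13.26/1.853 = 7.156 mg/L.
e^(−k_d t) = e^(−0.287×1.277) = 0.6932; e^(−k_2 t) = e^(−2.14×1.277) = 0.06504.
D = 7.156 × (0.6932 − 0.06504) + 1.22 × 0.06504 = 4.495 + 0.07935 = 4.574 mg/L.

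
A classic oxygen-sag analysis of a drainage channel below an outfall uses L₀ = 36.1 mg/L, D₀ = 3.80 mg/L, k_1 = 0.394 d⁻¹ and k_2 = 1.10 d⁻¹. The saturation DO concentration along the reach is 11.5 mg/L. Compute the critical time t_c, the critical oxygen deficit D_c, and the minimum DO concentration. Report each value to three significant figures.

t_c ≈ 1.16 d; D_c ≈ 8.19 mg/L; min DO ≈ 3.31 mg/L

t_c = [1/(k_2−k_1)] ln[(k_2/k_1)(1 − D₀(k_2−k_1)/(k_1 L₀))]
= [1/(1.10−0.394)] ln[(1.10/0.394)(1 − 3.80×0.7060/(0.394×36.1))]
= (1/0.7060) ln[2.792 × 0.8114] = 1.416 × ln(2.265) = 1.416 × 0.8177 = 1.158 d.
D_c = (k_1/k_2) L₀ e^(−k_1 t_c) = (0.394/1.10) × 36.1 × e^(−0.394×1.158) = 0.3582 × 36.1 × 0.6336 = 8.193 mg/L.
Minimum DO = C_s − D_c = 11.5 − 8.193 = 3.307 mg/L.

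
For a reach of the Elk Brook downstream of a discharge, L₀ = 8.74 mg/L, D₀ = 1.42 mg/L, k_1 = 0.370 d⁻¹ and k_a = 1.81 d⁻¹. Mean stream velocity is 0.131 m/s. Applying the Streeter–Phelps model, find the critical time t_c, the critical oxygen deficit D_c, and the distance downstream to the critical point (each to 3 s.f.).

At the critical point dD/dt = 0, so k_1 L₀ e^(−k_1 t) = k_a D. Substituting D(t) from the Streeter–Phelps equation and solving for t gives
t_c = ln[(k_a/k_1)(1 − D₀(k_a−k_1)/(k_1 L₀))] / (k_a−k_1).
Here k_a−k_1 = 1.440 d⁻¹ and 1 − D₀(k_a−k_1)/(k_1 L₀) = 1 − 1.42×1.440/(0.370×8.74) = 0.3677, so
t_c = ln(4.892 × 0.3677) / 1.440 = 0.5870 / 1.440 = 0.4077 d.
L(t_c) = L₀ e^(−k_1 t_c) = 8.74 × 0.8600 = 7.516 mg/L, and at the critical point k_a D_c = k_1 L, so D_c = (0.370/1.81) × 7.516 = 1.536 mg/L.
x_c = v t_c = 0.131 m/s × 0.4077 d × 86400 s/d = 4614 m ≈ 4.61 km.

t_c ≈ 0.408 d; D_c ≈ 1.54 mg/L; x_c ≈ 4.61 km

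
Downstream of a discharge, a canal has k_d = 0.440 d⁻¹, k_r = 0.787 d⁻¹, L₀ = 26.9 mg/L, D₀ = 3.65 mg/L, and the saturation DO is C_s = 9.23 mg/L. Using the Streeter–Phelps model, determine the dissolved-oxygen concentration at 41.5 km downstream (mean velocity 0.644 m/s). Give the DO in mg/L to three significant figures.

DO ≈ 1.60 mg/L

Travel time t = x/v = 41.5 km / (0.644 m/s) = 41500 m / 0.644 m/s = 64440 s = 0.7458 d.
k_d L₀/(k_r−k_d) = 0.440×26.9/(0.787−0.440) = 11.84/0.3470 = 34.11 mg/L.
e^(−k_d t) = e^(−0.440×0.7458) = 0.7202; e^(−k_r t) = e^(−0.787×0.7458) = 0.5560.
D = 34.11 × (0.7202 − 0.5560) + 3.65 × 0.5560 = 5.602 + 2.029 = 7.631 mg/L.
DO = C_s − D = 9.23 − 7.631 = 1.599 mg/L.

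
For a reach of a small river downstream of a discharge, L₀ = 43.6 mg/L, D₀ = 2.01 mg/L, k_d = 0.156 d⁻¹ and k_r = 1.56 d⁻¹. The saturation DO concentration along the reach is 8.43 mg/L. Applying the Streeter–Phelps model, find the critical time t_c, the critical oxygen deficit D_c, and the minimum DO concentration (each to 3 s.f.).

t_c ≈ 1.26 d; D_c ≈ 3.58 mg/L; min DO ≈ 4.85 mg/L

At the critical point dD/dt = 0, so k_d L₀ e^(−k_d t) = k_r D. Substituting D(t) from the Streeter–Phelps equation and solving for t gives
t_c = ln[(k_r/k_d)(1 − D₀(k_r−k_d)/(k_d L₀))] / (k_r−k_d).
Here k_r−k_d = 1.404 d⁻¹ and 1 − D₀(k_r−k_d)/(k_d L₀) = 1 − 2.01×1.404/(0.156×43.6) = 0.5851, so
t_c = ln(10.00 × 0.5851) / 1.404 = 1.767 / 1.404 = 1.258 d.
L(t_c) = L₀ e^(−k_d t_c) = 43.6 × 0.8218 = 35.83 mg/L, and at the critical point k_r D_c = k_d L, so D_c = (0.156/1.56) × 35.83 = 3.583 mg/L.
Minimum DO = C_s − D_c = 8.43 − 3.583 = 4.847 mg/L.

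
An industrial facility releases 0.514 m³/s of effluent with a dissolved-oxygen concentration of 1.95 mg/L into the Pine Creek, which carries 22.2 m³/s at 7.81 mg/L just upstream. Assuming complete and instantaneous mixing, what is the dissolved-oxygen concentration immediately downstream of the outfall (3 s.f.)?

7.68 mg/L

Flow-weighted mixing: C = (Q_r C_r + Q_w C_w)/(Q_r + Q_w)
= (22.2×7.81 + 0.514×1.95)/(22.2 + 0.514) = 174.4/22.71 = 7.677 mg/L.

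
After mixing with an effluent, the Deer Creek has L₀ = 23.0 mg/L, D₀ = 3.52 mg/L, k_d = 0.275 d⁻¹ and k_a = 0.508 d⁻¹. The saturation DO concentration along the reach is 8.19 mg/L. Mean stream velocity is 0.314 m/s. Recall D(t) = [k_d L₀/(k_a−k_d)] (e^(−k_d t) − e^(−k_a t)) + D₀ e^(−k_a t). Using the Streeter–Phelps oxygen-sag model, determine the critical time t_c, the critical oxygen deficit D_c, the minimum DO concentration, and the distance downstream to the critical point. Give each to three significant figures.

t_c ≈ 2.04 d; D_c ≈ 7.11 mg/L; min DO ≈ 1.08 mg/L; x_c ≈ 55.3 km

t_c = [1/(k_a−k_d)] ln[(k_a/k_d)(1 − D₀(k_a−k_d)/(k_d L₀))]
= [1/(0.508−0.275)] ln[(0.508/0.275)(1 − 3.52×0.2330/(0.275×23.0))]
= (1/0.2330) ln[1.847 × 0.8703] = 4.292 × ln(1.608) = 4.292 × 0.4748 = 2.038 d.
D_c = (k_d/k_a) L₀ e^(−k_d t_c) = (0.275/0.508) × 23.0 × e^(−0.275×2.038) = 0.5413 × 23.0 × 0.5710 = 7.109 mg/L.
Minimum DO = C_s − D_c = 8.19 − 7.109 = 1.081 mg/L.
x_c = v t_c = 0.314 m/s × 2.038 d × 86400 s/d = 55290 m ≈ 55.3 km.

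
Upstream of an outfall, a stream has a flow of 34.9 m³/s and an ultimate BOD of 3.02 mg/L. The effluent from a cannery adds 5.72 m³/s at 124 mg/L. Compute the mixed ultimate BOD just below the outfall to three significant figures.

Flow-weighted mixing: C = (Q_r C_r + Q_w C_w)/(Q_r + Q_w)
= (34.9×3.02 + 5.72×124)/(34.9 + 5.72) = 814.7/40.62 = 20.06 mg/L.

20.1 mg/L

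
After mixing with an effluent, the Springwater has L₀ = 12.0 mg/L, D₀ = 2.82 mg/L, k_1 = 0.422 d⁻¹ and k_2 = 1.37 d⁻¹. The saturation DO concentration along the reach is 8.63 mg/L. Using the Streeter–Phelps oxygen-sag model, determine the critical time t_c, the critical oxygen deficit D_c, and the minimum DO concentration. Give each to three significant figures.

t_c ≈ 0.450 d; D_c ≈ 3.06 mg/L; min DO ≈ 5.57 mg/L

t_c = [1/(k_2−k_1)] ln[(k_2/k_1)(1 − D₀(k_2−k_1)/(k_1 L₀))]
= [1/(1.37−0.422)] ln[(1.37/0.422)(1 − 2.82×0.9480/(0.422×12.0))]
= (1/0.9480) ln[3.246 × 0.4721] = 1.055 × ln(1.533) = 1.055 × 0.4270 = 0.4504 d.
L(t_c) = L₀ e^(−k_1 t_c) = 12.0 × 0.8269 = 9.923 mg/L, and at the critical point k_2 D_c = k_1 L, so D_c = (0.422/1.37) × 9.923 = 3.057 mg/L.
Minimum DO = C_s − D_c = 8.63 − 3.057 = 5.573 mg/L.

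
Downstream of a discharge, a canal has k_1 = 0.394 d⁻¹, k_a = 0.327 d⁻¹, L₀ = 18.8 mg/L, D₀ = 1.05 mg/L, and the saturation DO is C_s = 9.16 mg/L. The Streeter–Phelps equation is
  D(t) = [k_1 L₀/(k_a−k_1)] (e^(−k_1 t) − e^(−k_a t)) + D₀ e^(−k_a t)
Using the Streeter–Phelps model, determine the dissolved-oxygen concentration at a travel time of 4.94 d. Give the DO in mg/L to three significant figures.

k_1 L₀/(k_a−k_1) = 0.394×18.8/(0.327−0.394) = 7.407/-0.06700 = -110.6 mg/L.
e^(−k_1 t) = e^(−0.394×4.940) = 0.1428; e^(−k_a t) = e^(−0.327×4.940) = 0.1988.
D = -110.6 × (0.1428 − 0.1988) + 1.05 × 0.1988 = 6.194 + 0.2088 = 6.402 mg/L.
DO = C_s − D = 9.16 − 6.402 = 2.758 mg/L.

DO ≈ 2.76 mg/L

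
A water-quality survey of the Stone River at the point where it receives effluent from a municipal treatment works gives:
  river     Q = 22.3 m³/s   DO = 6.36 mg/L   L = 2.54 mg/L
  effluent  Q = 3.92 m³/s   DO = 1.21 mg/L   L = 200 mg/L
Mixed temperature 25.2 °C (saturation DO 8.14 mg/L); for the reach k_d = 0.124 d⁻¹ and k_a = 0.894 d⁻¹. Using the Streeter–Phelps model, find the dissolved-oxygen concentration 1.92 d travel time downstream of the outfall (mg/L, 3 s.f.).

DO ≈ 4.54 mg/L

Mixed DO = (22.3×6.36 + 3.92×1.21)/(22.3+3.92) = 146.6/26.22 = 5.590 mg/L.
Mixed L₀ = (22.3×2.54 + 3.92×200)/(26.22) = 840.6/26.22 = 32.06 mg/L.
Initial deficit D₀ = C_s − DO₀ = 8.14 − 5.590 = 2.550 mg/L.
D(1.92) = [0.124×32.06/(0.894−0.124)](e^(−0.124×1.92) − e^(−0.894×1.92)) + 2.550 e^(−0.894×1.92)
= 5.163 × (0.7881 − 0.1797) + 2.550 × 0.1797 = 3.600 mg/L.
DO = 8.14 − 3.600 = 4.540 mg/L.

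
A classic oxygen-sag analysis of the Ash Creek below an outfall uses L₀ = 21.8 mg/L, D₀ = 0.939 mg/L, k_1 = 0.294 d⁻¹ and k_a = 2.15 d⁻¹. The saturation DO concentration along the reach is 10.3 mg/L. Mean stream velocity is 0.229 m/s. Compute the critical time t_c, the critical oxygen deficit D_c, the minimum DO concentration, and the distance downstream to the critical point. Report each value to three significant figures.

At the critical point dD/dt = 0, so k_1 L₀ e^(−k_1 t) = k_a D. Substituting D(t) from the Streeter–Phelps equation and solving for t gives
t_c = ln[(k_a/k_1)(1 − D₀(k_a−k_1)/(k_1 L₀))] / (k_a−k_1).
Here k_a−k_1 = 1.856 d⁻¹ and 1 − D₀(k_a−k_1)/(k_1 L₀) = 1 − 0.939×1.856/(0.294×21.8) = 0.7281, so
t_c = ln(7.313 × 0.7281) / 1.856 = 1.672 / 1.856 = 0.9010 d.
L(t_c) = L₀ e^(−k_1 t_c) = 21.8 × 0.7673 = 16.73 mg/L, and at the critical point k_a D_c = k_1 L, so D_c = (0.294/2.15) × 16.73 = 2.287 mg/L.
Minimum DO = C_s − D_c = 10.3 − 2.287 = 8.013 mg/L.
x_c = v t_c = 0.229 m/s × 0.9010 d × 86400 s/d = 17830 m ≈ 17.8 km.

t_c ≈ 0.901 d; D_c ≈ 2.29 mg/L; min DO ≈ 8.01 mg/L; x_c ≈ 17.8 km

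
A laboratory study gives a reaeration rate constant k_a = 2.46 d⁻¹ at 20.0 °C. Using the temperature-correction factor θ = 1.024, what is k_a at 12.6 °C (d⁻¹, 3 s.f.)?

k_a(T₂) = k_a(T₁) · θ^(T₂−T₁) = 2.46 × 1.024^(12.6−20.0)
= 2.46 × 1.024^-7.40 = 2.46 × 0.8390 = 2.064 d⁻¹.

k_a ≈ 2.06 d⁻¹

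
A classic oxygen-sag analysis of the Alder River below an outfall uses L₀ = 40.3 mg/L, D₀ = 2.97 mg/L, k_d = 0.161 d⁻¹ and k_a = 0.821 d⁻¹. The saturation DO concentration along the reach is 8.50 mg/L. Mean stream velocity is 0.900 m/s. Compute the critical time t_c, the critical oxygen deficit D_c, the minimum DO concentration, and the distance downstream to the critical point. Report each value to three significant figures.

At the critical point dD/dt = 0, so k_d L₀ e^(−k_d t) = k_a D. Substituting D(t) from the Streeter–Phelps equation and solving for t gives
t_c = ln[(k_a/k_d)(1 − D₀(k_a−k_d)/(k_d L₀))] / (k_a−k_d).
Here k_a−k_d = 0.6600 d⁻¹ and 1 − D₀(k_a−k_d)/(k_d L₀) = 1 − 2.97×0.6600/(0.161×40.3) = 0.6979, so
t_c = ln(5.099 × 0.6979) / 0.6600 = 1.269 / 0.6600 = 1.923 d.
D_c = (k_d/k_a) L₀ e^(−k_d t_c) = (0.161/0.821) × 40.3 × e^(−0.161×1.923) = 0.1961 × 40.3 × 0.7337 = 5.798 mg/L.
Minimum DO = C_s − D_c = 8.50 − 5.798 = 2.702 mg/L.
x_c = v t_c = 0.900 m/s × 1.923 d × 86400 s/d = 149600 m ≈ 150 km.

t_c ≈ 1.92 d; D_c ≈ 5.80 mg/L; min DO ≈ 2.70 mg/L; x_c ≈ 150 km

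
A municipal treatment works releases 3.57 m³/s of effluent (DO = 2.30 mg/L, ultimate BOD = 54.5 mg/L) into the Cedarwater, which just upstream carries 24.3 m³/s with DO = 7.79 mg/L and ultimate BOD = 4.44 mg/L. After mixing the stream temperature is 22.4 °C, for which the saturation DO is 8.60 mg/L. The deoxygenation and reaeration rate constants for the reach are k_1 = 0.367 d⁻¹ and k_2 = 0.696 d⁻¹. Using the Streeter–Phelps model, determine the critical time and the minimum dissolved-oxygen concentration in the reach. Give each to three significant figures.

Mixed DO = (24.3×7.79 + 3.57×2.30)/(24.3+3.57) = 197.5/27.87 = 7.087 mg/L.
Mixed L₀ = (24.3×4.44 + 3.57×54.5)/(27.87) = 302.5/27.87 = 10.85 mg/L.
Initial deficit D₀ = C_s − DO₀ = 8.60 − 7.087 = 1.513 mg/L.
t_c = (1/0.3290) ln[(0.696/0.367)(1 − 1.513×0.3290/(0.367×10.85))] = 3.040 × ln(1.659) = 1.539 d.
D_c = (0.367/0.696) × 10.85 × e^(−0.367×1.539) = 0.5273 × 10.85 × 0.5684 = 3.253 mg/L.
Minimum DO = 8.60 − 3.253 = 5.347 mg/L.

t_c ≈ 1.54 d; minimum DO ≈ 5.35 mg/L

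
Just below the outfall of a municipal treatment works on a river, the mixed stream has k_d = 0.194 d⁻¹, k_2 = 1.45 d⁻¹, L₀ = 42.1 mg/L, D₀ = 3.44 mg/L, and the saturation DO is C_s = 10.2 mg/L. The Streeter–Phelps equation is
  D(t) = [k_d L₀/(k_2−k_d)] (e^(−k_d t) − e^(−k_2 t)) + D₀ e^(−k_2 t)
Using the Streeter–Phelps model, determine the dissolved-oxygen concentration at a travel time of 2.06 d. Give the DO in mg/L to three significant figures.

DO ≈ 5.99 mg/L

k_d L₀/(k_2−k_d) = 0.194×42.1/(1.45−0.194) = 8.167/1.256 = 6.503 mg/L.
e^(−k_d t) = e^(−0.194×2.060) = 0.6706; e^(−k_2 t) = e^(−1.45×2.060) = 0.05044.
D = 6.503 × (0.6706 − 0.05044) + 3.44 × 0.05044 = 4.032 + 0.1735 = 4.206 mg/L.
DO = C_s − D = 10.2 − 4.206 = 5.994 mg/L.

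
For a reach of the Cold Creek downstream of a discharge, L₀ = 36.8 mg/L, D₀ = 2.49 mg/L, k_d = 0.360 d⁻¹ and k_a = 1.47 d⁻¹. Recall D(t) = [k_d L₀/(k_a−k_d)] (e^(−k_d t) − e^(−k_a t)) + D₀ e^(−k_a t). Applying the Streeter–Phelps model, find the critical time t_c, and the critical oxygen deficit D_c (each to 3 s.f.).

t_c = [1/(k_a−k_d)] ln[(k_a/k_d)(1 − D₀(k_a−k_d)/(k_d L₀))]
= [1/(1.47−0.360)] ln[(1.47/0.360)(1 − 2.49×1.110/(0.360×36.8))]
= (1/1.110) ln[4.083 × 0.7914] = 0.9009 × ln(3.231) = 0.9009 × 1.173 = 1.057 d.
L(t_c) = L₀ e^(−k_d t_c) = 36.8 × 0.6836 = 25.16 mg/L, and at the critical point k_a D_c = k_d L, so D_c = (0.360/1.47) × 25.16 = 6.161 mg/L.

t_c ≈ 1.06 d; D_c ≈ 6.16 mg/L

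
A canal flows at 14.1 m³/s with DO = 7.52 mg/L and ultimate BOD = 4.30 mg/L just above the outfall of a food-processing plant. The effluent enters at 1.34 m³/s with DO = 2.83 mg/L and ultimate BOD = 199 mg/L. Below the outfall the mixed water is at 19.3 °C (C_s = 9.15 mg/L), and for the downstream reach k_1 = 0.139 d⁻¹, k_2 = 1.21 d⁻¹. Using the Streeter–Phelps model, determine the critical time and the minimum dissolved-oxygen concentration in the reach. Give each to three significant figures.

Mixed DO = (14.1×7.52 + 1.34×2.83)/(14.1+1.34) = 109.8/15.44 = 7.113 mg/L.
Mixed L₀ = (14.1×4.30 + 1.34×199)/(15.44) = 327.3/15.44 = 21.20 mg/L.
Initial deficit D₀ = C_s − DO₀ = 9.15 − 7.113 = 2.037 mg/L.
t_c = (1/1.071) ln[(1.21/0.139)(1 − 2.037×1.071/(0.139×21.20))] = 0.9337 × ln(2.260) = 0.7611 d.
D_c = (0.139/1.21) × 21.20 × e^(−0.139×0.7611) = 0.1149 × 21.20 × 0.8996 = 2.191 mg/L.
Minimum DO = 9.15 − 2.191 = 6.959 mg/L.

t_c ≈ 0.761 d; minimum DO ≈ 6.96 mg/L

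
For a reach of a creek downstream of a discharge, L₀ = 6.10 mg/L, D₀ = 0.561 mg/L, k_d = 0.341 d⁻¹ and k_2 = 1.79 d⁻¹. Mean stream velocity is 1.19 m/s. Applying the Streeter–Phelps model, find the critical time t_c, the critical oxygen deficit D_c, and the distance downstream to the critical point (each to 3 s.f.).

At the critical point dD/dt = 0, so k_d L₀ e^(−k_d t) = k_2 D. Substituting D(t) from the Streeter–Phelps equation and solving for t gives
t_c = ln[(k_2/k_d)(1 − D₀(k_2−k_d)/(k_d L₀))] / (k_2−k_d).
Here k_2−k_d = 1.449 d⁻¹ and 1 − D₀(k_2−k_d)/(k_d L₀) = 1 − 0.561×1.449/(0.341×6.10) = 0.6092, so
t_c = ln(5.249 × 0.6092) / 1.449 = 1.162 / 1.449 = 0.8023 d.
L(t_c) = L₀ e^(−k_d t_c) = 6.10 × 0.7607 = 4.640 mg/L, and at the critical point k_2 D_c = k_d L, so D_c = (0.341/1.79) × 4.640 = 0.8839 mg/L.
x_c = v t_c = 1.19 m/s × 0.8023 d × 86400 s/d = 82490 m ≈ 82.5 km.

t_c ≈ 0.802 d; D_c ≈ 0.884 mg/L; x_c ≈ 82.5 km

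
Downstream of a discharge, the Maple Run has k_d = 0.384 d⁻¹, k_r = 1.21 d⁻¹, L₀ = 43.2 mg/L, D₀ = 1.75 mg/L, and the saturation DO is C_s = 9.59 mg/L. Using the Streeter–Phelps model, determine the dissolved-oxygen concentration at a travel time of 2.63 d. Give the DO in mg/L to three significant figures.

DO ≈ 3.04 mg/L

k_d L₀/(k_r−k_d) = 0.384×43.2/(1.21−0.384) = 16.59/0.8260 = 20.08 mg/L.
e^(−k_d t) = e^(−0.384×2.630) = 0.3642; e^(−k_r t) = e^(−1.21×2.630) = 0.04149.
D = 20.08 × (0.3642 − 0.04149) + 1.75 × 0.04149 = 6.482 + 0.07261 = 6.555 mg/L.
DO = C_s − D = 9.59 − 6.555 = 3.035 mg/L.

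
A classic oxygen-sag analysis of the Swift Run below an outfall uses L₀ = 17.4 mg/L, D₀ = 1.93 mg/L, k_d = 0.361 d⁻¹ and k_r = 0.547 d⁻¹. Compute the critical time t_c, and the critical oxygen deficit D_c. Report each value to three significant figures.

With k_r/k_d = 1.515 and 1 − D₀(k_r−k_d)/(k_d L₀) = 0.9429,
t_c = ln(1.515 × 0.9429) / (0.547 − 0.361) = ln(1.429) / 0.1860 = 0.3567/0.1860 = 1.918 d.
D_c = (k_d/k_r) L₀ e^(−k_d t_c) = (0.361/0.547) × 17.4 × e^(−0.361×1.918) = 0.6600 × 17.4 × 0.5004 = 5.746 mg/L.

t_c ≈ 1.92 d; D_c ≈ 5.75 mg/L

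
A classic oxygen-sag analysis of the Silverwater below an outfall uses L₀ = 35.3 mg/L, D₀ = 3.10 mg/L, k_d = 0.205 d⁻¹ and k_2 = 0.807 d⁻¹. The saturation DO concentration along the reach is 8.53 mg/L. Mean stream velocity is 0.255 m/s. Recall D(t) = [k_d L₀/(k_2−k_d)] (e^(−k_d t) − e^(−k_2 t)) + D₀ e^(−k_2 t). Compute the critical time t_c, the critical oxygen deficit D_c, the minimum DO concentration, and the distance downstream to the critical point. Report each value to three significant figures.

At the critical point dD/dt = 0, so k_d L₀ e^(−k_d t) = k_2 D. Substituting D(t) from the Streeter–Phelps equation and solving for t gives
t_c = ln[(k_2/k_d)(1 − D₀(k_2−k_d)/(k_d L₀))] / (k_2−k_d).
Here k_2−k_d = 0.6020 d⁻¹ and 1 − D₀(k_2−k_d)/(k_d L₀) = 1 − 3.10×0.6020/(0.205×35.3) = 0.7421, so
t_c = ln(3.937 × 0.7421) / 0.6020 = 1.072 / 0.6020 = 1.781 d.
L(t_c) = L₀ e^(−k_d t_c) = 35.3 × 0.6941 = 24.50 mg/L, and at the critical point k_2 D_c = k_d L, so D_c = (0.205/0.807) × 24.50 = 6.225 mg/L.
Minimum DO = C_s − D_c = 8.53 − 6.225 = 2.305 mg/L.
x_c = v t_c = 0.255 m/s × 1.781 d × 86400 s/d = 39240 m ≈ 39.2 km.

t_c ≈ 1.78 d; D_c ≈ 6.22 mg/L; min DO ≈ 2.31 mg/L; x_c ≈ 39.2 km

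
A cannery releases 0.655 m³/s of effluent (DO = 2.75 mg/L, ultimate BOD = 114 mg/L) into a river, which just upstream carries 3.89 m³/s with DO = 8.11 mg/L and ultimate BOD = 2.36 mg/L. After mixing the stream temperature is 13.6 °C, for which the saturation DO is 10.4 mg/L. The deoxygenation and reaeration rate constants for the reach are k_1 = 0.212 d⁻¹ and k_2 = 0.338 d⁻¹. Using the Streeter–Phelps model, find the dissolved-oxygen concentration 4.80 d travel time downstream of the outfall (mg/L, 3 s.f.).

DO ≈ 4.70 mg/L

Mixed DO = (3.89×8.11 + 0.655×2.75)/(3.89+0.655) = 33.35/4.545 = 7.338 mg/L.
Mixed L₀ = (3.89×2.36 + 0.655×114)/(4.545) = 83.85/4.545 = 18.45 mg/L.
Initial deficit D₀ = C_s − DO₀ = 10.4 − 7.338 = 3.062 mg/L.
D(4.80) = [0.212×18.45/(0.338−0.212)](e^(−0.212×4.80) − e^(−0.338×4.80)) + 3.062 e^(−0.338×4.80)
= 31.04 × (0.3615 − 0.1974) + 3.062 × 0.1974 = 5.696 mg/L.
DO = 10.4 − 5.696 = 4.704 mg/L.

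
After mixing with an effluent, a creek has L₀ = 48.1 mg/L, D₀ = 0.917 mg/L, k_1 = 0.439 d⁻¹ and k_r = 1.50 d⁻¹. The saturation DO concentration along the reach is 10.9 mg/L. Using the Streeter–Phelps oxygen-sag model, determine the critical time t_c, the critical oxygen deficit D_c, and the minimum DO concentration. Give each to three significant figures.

t_c ≈ 1.11 d; D_c ≈ 8.63 mg/L; min DO ≈ 2.27 mg/L

At the critical point dD/dt = 0, so k_1 L₀ e^(−k_1 t) = k_r D. Substituting D(t) from the Streeter–Phelps equation and solving for t gives
t_c = ln[(k_r/k_1)(1 − D₀(k_r−k_1)/(k_1 L₀))] / (k_r−k_1).
Here k_r−k_1 = 1.061 d⁻¹ and 1 − D₀(k_r−k_1)/(k_1 L₀) = 1 − 0.917×1.061/(0.439×48.1) = 0.9539, so
t_c = ln(3.417 × 0.9539) / 1.061 = 1.182 / 1.061 = 1.114 d.
L(t_c) = L₀ e^(−k_1 t_c) = 48.1 × 0.6133 = 29.50 mg/L, and at the critical point k_r D_c = k_1 L, so D_c = (0.439/1.50) × 29.50 = 8.634 mg/L.
Minimum DO = C_s − D_c = 10.9 − 8.634 = 2.266 mg/L.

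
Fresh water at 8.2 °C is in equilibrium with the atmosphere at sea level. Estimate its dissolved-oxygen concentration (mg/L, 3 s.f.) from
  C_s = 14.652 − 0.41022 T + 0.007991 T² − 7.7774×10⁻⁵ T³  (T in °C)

C_s ≈ 11.8 mg/L

C_s = 14.652 − 0.41022×8.2 + 0.007991×8.2² − 7.7774×10⁻⁵×8.2³ = 11.78 mg/L.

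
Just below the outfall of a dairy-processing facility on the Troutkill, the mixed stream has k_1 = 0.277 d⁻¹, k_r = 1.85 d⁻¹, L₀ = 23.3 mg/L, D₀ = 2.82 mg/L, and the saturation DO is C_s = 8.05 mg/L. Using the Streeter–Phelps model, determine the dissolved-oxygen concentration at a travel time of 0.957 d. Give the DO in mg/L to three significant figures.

DO ≈ 5.12 mg/L

k_1 L₀/(k_r−k_1) = 0.277×23.3/(1.85−0.277) = 6.454/1.573 = 4.103 mg/L.
e^(−k_1 t) = e^(−0.277×0.9570) = 0.7671; e^(−k_r t) = e^(−1.85×0.9570) = 0.1703.
D = 4.103 × (0.7671 − 0.1703) + 2.82 × 0.1703 = 2.449 + 0.4801 = 2.929 mg/L.
DO = C_s − D = 8.05 − 2.929 = 5.121 mg/L.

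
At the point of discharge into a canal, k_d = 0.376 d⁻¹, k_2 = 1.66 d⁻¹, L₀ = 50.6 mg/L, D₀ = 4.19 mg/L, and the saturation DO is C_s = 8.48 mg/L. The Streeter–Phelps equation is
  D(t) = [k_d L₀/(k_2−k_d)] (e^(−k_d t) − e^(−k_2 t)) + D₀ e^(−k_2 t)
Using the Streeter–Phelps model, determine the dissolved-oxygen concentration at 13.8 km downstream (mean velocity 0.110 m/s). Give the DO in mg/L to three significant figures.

Travel time t = x/v = 13.8 km / (0.110 m/s) = 13800 m / 0.110 m/s = 125500 s = 1.452 d.
k_d L₀/(k_2−k_d) = 0.376×50.6/(1.66−0.376) = 19.03/1.284 = 14.82 mg/L.
e^(−k_d t) = e^(−0.376×1.452) = 0.5793; e^(−k_2 t) = e^(−1.66×1.452) = 0.08978.
D = 14.82 × (0.5793 − 0.08978) + 4.19 × 0.08978 = 7.253 + 0.3762 = 7.629 mg/L.
DO = C_s − D = 8.48 − 7.629 = 0.8506 mg/L.

DO ≈ 0.851 mg/L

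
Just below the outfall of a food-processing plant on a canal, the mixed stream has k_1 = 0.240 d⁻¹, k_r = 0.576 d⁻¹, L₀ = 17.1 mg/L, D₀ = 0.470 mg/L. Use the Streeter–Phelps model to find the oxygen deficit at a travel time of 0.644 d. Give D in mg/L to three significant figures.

D ≈ 2.36 mg/L

k_1 L₀/(k_r−k_1) = 0.240×17.1/(0.576−0.240) = 4.104/0.3360 = 12.21 mg/L.
e^(−k_1 t) = e^(−0.240×0.6440) = 0.8568; e^(−k_r t) = e^(−0.576×0.6440) = 0.6901.
D = 12.21 × (0.8568 − 0.6901) + 0.470 × 0.6901 = 2.036 + 0.3243 = 2.361 mg/L.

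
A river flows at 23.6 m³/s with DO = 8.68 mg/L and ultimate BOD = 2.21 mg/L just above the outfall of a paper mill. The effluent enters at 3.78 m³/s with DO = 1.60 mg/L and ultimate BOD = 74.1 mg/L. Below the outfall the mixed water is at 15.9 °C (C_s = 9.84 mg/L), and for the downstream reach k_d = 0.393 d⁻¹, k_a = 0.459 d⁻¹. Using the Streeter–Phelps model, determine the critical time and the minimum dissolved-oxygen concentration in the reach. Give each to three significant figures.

t_c ≈ 1.90 d; minimum DO ≈ 4.91 mg/L

Mixed DO = (23.6×8.68 + 3.78×1.60)/(23.6+3.78) = 210.9/27.38 = 7.703 mg/L.
Mixed L₀ = (23.6×2.21 + 3.78×74.1)/(27.38) = 332.3/27.38 = 12.13 mg/L.
Initial deficit D₀ = C_s − DO₀ = 9.84 − 7.703 = 2.137 mg/L.
t_c = (1/0.06600) ln[(0.459/0.393)(1 − 2.137×0.06600/(0.393×12.13))] = 15.15 × ln(1.133) = 1.897 d.
D_c = (0.393/0.459) × 12.13 × e^(−0.393×1.897) = 0.8562 × 12.13 × 0.4745 = 4.930 mg/L.
Minimum DO = 9.84 − 4.930 = 4.910 mg/L.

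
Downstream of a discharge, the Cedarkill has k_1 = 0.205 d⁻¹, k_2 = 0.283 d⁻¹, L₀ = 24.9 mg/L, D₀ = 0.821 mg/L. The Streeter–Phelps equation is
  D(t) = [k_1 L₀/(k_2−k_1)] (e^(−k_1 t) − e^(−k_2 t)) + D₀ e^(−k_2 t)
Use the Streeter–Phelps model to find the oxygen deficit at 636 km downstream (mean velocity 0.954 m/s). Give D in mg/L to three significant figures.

D ≈ 6.18 mg/L

Travel time t = x/v = 636 km / (0.954 m/s) = 636000 m / 0.954 m/s = 666700 s = 7.716 d.
k_1 L₀/(k_2−k_1) = 0.205×24.9/(0.283−0.205) = 5.104/0.07800 = 65.44 mg/L.
e^(−k_1 t) = e^(−0.205×7.716) = 0.2056; e^(−k_2 t) = e^(−0.283×7.716) = 0.1126.
D = 65.44 × (0.2056 − 0.1126) + 0.821 × 0.1126 = 6.085 + 0.09247 = 6.177 mg/L.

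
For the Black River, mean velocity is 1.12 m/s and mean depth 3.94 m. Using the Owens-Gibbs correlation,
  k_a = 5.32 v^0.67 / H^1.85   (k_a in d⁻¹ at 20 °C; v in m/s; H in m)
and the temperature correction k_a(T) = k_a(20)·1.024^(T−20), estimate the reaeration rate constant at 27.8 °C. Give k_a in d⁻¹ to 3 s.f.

k_a(20) = 5.32 × 1.12^0.67 / 3.94^1.85 = 5.32 × 1.079 / 12.64 = 0.4542 d⁻¹.
k_a(27.8) = 0.4542 × 1.024^(27.8−20) = 0.4542 × 1.203 = 0.5465 d⁻¹.

k_a ≈ 0.546 d⁻¹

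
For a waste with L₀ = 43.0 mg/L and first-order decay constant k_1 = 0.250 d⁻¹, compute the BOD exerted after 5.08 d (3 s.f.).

y ≈ 30.9 mg/L

y_t = L₀(1 − e^(−k_1 t)) = 43.0 × (1 − e^(−0.250×5.08))
= 43.0 × (1 − 0.2808) = 43.0 × 0.7192 = 30.92 mg/L.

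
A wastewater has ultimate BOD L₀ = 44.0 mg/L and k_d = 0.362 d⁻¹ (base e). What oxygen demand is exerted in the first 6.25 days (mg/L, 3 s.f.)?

y ≈ 39.4 mg/L

y_t = L₀(1 − e^(−k_d t)) = 44.0 × (1 − e^(−0.362×6.25))
= 44.0 × (1 − 0.1041) = 44.0 × 0.8959 = 39.42 mg/L.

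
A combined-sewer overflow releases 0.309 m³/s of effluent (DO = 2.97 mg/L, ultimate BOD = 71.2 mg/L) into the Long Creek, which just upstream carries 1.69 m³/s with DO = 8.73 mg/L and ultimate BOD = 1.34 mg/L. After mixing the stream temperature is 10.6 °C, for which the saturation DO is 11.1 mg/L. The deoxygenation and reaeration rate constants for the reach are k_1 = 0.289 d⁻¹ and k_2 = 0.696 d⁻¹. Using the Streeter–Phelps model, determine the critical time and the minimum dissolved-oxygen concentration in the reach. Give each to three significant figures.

Mixed DO = (1.69×8.73 + 0.309×2.97)/(1.69+0.309) = 15.67/1.999 = 7.840 mg/L.
Mixed L₀ = (1.69×1.34 + 0.309×71.2)/(1.999) = 24.27/1.999 = 12.14 mg/L.
Initial deficit D₀ = C_s − DO₀ = 11.1 − 7.840 = 3.260 mg/L.
t_c = (1/0.4070) ln[(0.696/0.289)(1 − 3.260×0.4070/(0.289×12.14))] = 2.457 × ln(1.497) = 0.9919 d.
D_c = (0.289/0.696) × 12.14 × e^(−0.289×0.9919) = 0.4152 × 12.14 × 0.7508 = 3.784 mg/L.
Minimum DO = 11.1 − 3.784 = 7.316 mg/L.

t_c ≈ 0.992 d; minimum DO ≈ 7.32 mg/L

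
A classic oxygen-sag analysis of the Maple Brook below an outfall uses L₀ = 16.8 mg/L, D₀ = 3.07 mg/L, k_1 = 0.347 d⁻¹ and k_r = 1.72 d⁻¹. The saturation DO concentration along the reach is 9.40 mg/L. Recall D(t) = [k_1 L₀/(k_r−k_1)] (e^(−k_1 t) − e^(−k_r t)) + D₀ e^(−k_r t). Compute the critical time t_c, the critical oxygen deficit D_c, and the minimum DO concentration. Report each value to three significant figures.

t_c = [1/(k_r−k_1)] ln[(k_r/k_1)(1 − D₀(k_r−k_1)/(k_1 L₀))]
= [1/(1.72−0.347)] ln[(1.72/0.347)(1 − 3.07×1.373/(0.347×16.8))]
= (1/1.373) ln[4.957 × 0.2769] = 0.7283 × ln(1.373) = 0.7283 × 0.3168 = 0.2308 d.
D_c = (k_1/k_r) L₀ e^(−k_1 t_c) = (0.347/1.72) × 16.8 × e^(−0.347×0.2308) = 0.2017 × 16.8 × 0.9231 = 3.128 mg/L.
Minimum DO = C_s − D_c = 9.40 − 3.128 = 6.272 mg/L.

t_c ≈ 0.231 d; D_c ≈ 3.13 mg/L; min DO ≈ 6.27 mg/L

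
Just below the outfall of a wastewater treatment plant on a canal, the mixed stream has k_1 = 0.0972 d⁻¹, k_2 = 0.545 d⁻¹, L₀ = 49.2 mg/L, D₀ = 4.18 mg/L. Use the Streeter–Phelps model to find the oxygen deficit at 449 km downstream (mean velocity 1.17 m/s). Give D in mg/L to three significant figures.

Travel time t = x/v = 449 km / (1.17 m/s) = 449000 m / 1.17 m/s = 383800 s = 4.442 d.
k_1 L₀/(k_2−k_1) = 0.0972×49.2/(0.545−0.0972) = 4.782/0.4478 = 10.68 mg/L.
e^(−k_1 t) = e^(−0.0972×4.442) = 0.6494; e^(−k_2 t) = e^(−0.545×4.442) = 0.08886.
D = 10.68 × (0.6494 − 0.08886) + 4.18 × 0.08886 = 5.986 + 0.3714 = 6.358 mg/L.

D ≈ 6.36 mg/L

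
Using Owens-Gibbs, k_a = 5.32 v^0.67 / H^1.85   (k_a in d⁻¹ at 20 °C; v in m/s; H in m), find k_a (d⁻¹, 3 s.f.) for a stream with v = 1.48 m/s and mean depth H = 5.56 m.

k_a ≈ 0.289 d⁻¹

k_a = 5.32 × 1.48^0.67 / 5.56^1.85 = 5.32 × 1.300 / 23.90 = 0.2895 d⁻¹.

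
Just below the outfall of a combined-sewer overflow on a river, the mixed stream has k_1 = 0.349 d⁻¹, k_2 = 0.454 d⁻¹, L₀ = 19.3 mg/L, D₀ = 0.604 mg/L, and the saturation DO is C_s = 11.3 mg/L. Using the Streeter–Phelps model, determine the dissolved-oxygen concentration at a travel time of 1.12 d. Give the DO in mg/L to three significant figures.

k_1 L₀/(k_2−k_1) = 0.349×19.3/(0.454−0.349) = 6.736/0.1050 = 64.15 mg/L.
e^(−k_1 t) = e^(−0.349×1.120) = 0.6765; e^(−k_2 t) = e^(−0.454×1.120) = 0.6014.
D = 64.15 × (0.6765 − 0.6014) + 0.604 × 0.6014 = 4.815 + 0.3633 = 5.178 mg/L.
DO = C_s − D = 11.3 − 5.178 = 6.122 mg/L.

DO ≈ 6.12 mg/L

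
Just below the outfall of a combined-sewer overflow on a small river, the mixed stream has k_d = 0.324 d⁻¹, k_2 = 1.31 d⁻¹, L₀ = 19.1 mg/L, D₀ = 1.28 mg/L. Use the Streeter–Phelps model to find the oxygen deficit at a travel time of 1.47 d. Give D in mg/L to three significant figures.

k_d L₀/(k_2−k_d) = 0.324×19.1/(1.31−0.324) = 6.188/0.9860 = 6.276 mg/L.
e^(−k_d t) = e^(−0.324×1.470) = 0.6211; e^(−k_2 t) = e^(−1.31×1.470) = 0.1458.
D = 6.276 × (0.6211 − 0.1458) + 1.28 × 0.1458 = 2.983 + 0.1866 = 3.170 mg/L.

D ≈ 3.17 mg/L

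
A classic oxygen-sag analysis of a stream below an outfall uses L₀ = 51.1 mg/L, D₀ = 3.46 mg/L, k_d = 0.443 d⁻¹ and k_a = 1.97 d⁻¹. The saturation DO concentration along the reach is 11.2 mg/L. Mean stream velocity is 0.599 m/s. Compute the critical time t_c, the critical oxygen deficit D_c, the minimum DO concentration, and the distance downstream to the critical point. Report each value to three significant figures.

With k_a/k_d = 4.447 and 1 − D₀(k_a−k_d)/(k_d L₀) = 0.7666,
t_c = ln(4.447 × 0.7666) / (1.97 − 0.443) = ln(3.409) / 1.527 = 1.226/1.527 = 0.8032 d.
D_c = (k_d/k_a) L₀ e^(−k_d t_c) = (0.443/1.97) × 51.1 × e^(−0.443×0.8032) = 0.2249 × 51.1 × 0.7006 = 8.051 mg/L.
Minimum DO = C_s − D_c = 11.2 − 8.051 = 3.149 mg/L.
x_c = v t_c = 0.599 m/s × 0.8032 d × 86400 s/d = 41570 m ≈ 41.6 km.

t_c ≈ 0.803 d; D_c ≈ 8.05 mg/L; min DO ≈ 3.15 mg/L; x_c ≈ 41.6 km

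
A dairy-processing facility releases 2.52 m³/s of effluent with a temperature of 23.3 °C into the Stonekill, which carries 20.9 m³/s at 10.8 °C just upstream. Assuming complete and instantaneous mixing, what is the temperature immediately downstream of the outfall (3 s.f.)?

12.1 °C

Flow-weighted mixing: C = (Q_r C_r + Q_w C_w)/(Q_r + Q_w)
= (20.9×10.8 + 2.52×23.3)/(20.9 + 2.52) = 284.4/23.42 = 12.15 °C.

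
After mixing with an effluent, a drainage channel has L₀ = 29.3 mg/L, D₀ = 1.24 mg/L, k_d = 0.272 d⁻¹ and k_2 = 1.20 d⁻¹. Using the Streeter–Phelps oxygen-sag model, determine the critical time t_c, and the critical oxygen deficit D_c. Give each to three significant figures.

t_c ≈ 1.43 d; D_c ≈ 4.50 mg/L

At the critical point dD/dt = 0, so k_d L₀ e^(−k_d t) = k_2 D. Substituting D(t) from the Streeter–Phelps equation and solving for t gives
t_c = ln[(k_2/k_d)(1 − D₀(k_2−k_d)/(k_d L₀))] / (k_2−k_d).
Here k_2−k_d = 0.9280 d⁻¹ and 1 − D₀(k_2−k_d)/(k_d L₀) = 1 − 1.24×0.9280/(0.272×29.3) = 0.8556, so
t_c = ln(4.412 × 0.8556) / 0.9280 = 1.328 / 0.9280 = 1.431 d.
D_c = (k_d/k_2) L₀ e^(−k_d t_c) = (0.272/1.20) × 29.3 × e^(−0.272×1.431) = 0.2267 × 29.3 × 0.6775 = 4.500 mg/L.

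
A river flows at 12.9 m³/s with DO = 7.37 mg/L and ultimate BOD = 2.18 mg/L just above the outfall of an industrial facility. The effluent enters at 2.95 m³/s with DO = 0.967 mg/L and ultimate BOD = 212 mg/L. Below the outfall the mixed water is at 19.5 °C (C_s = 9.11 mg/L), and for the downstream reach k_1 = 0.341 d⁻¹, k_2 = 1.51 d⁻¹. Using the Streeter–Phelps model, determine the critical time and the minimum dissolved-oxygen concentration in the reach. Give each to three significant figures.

t_c ≈ 1.03 d; minimum DO ≈ 2.57 mg/L

Mixed DO = (12.9×7.37 + 2.95×0.967)/(12.9+2.95) = 97.93/15.85 = 6.178 mg/L.
Mixed L₀ = (12.9×2.18 + 2.95×212)/(15.85) = 653.5/15.85 = 41.23 mg/L.
Initial deficit D₀ = C_s − DO₀ = 9.11 − 6.178 = 2.932 mg/L.
t_c = (1/1.169) ln[(1.51/0.341)(1 − 2.932×1.169/(0.341×41.23))] = 0.8554 × ln(3.349) = 1.034 d.
D_c = (0.341/1.51) × 41.23 × e^(−0.341×1.034) = 0.2258 × 41.23 × 0.7029 = 6.545 mg/L.
Minimum DO = 9.11 − 6.545 = 2.565 mg/L.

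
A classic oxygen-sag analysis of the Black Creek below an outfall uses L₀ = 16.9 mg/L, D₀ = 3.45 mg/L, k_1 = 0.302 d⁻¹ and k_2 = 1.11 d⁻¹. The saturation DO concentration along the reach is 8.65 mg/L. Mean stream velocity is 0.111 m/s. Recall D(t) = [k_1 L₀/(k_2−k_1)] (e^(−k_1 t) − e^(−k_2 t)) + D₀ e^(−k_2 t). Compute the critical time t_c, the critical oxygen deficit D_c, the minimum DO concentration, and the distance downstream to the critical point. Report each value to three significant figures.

t_c ≈ 0.633 d; D_c ≈ 3.80 mg/L; min DO ≈ 4.85 mg/L; x_c ≈ 6.07 km

With k_2/k_1 = 3.675 and 1 − D₀(k_2−k_1)/(k_1 L₀) = 0.4538,
t_c = ln(3.675 × 0.4538) / (1.11 − 0.302) = ln(1.668) / 0.8080 = 0.5116/0.8080 = 0.6332 d.
D_c = (k_1/k_2) L₀ e^(−k_1 t_c) = (0.302/1.11) × 16.9 × e^(−0.302×0.6332) = 0.2721 × 16.9 × 0.8259 = 3.798 mg/L.
Minimum DO = C_s − D_c = 8.65 − 3.798 = 4.852 mg/L.
x_c = v t_c = 0.111 m/s × 0.6332 d × 86400 s/d = 6073 m ≈ 6.07 km.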